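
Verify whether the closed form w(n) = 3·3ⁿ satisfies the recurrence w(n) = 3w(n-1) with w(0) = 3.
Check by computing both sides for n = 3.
From the recurrence with w(0) = 3:
  w(0) = 3, w(1) = 9, w(2) = 27, w(3) = 81
  so the recurrence gives w(3) = 81.
From the proposed closed form w(n) = 3·3ⁿ:
  w(3) = 81.
Both sides give 81 at n = 3, and the initial condition(s) match, so the closed form is consistent.

Yes, the closed form is correct.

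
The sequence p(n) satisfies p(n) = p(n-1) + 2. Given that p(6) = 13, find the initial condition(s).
p(6) = p(0) + 6·2, so p(0) = 13 - 12 = 1.

p(0) = 1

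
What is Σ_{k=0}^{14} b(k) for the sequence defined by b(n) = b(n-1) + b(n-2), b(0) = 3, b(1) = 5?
Computing the sequence terms: 3, 5, 8, 13, 21, 34, 55, 89, 144, 233, 377, 610, 987, 1597, 2584
Adding these values together:

6760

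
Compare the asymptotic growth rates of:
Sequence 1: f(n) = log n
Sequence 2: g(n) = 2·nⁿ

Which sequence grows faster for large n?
Comparing growth rates:
Growth-rate hierarchy: log n ≺ any polynomial ≺ any exponential cⁿ (c>1) ≺ n! ≺ nⁿ.
super-exponential nⁿ dominates logarithmic asymptotically.

g(n) grows faster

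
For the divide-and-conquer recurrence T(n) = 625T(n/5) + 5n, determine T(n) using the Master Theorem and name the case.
Master Theorem template: T(n) = a·T(n/b) + f(n).
Here: a=625, b=5, f(n)=5n
Compute log_b(a) = log_5(625) = 4.
f(n) = 5n = O(n^(4-ε)) with ε = 3. Case 1: T(n) = Θ(n^log_b(a)) = Θ(n^4).

Case 1: T(n) = Θ(n^4)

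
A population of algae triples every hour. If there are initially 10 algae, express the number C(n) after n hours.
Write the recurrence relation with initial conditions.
Each hour multiplies the count by 3, so the count after n hours depends only on the count after n-1 hours: C(n) = 3 × C(n-1). The starting count gives C(0) = 10.
Unrolling n times gives the closed form C(n) = 10 × 3ⁿ.

C(n) = 3 × C(n-1), C(0) = 10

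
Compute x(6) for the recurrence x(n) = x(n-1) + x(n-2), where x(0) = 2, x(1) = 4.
Computing the sequence terms:
2, 4, 6, 10, 16, 26, 42

42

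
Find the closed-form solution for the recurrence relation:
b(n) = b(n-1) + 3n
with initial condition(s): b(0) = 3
Recurrence: b(n) = b(n-1) + 3n, initial: b(0) = 3.
Telescoping: b(n) = b(0) + 3·Σᵢ₌₁ⁿ i = 3 + 3·n(n+1)/2.

b(n) = 3·n(n+1)/2 + 3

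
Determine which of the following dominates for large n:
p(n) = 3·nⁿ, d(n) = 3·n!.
Comparing growth rates:
Growth-rate hierarchy: log n ≺ any polynomial ≺ any exponential cⁿ (c>1) ≺ n! ≺ nⁿ.
super-exponential nⁿ dominates factorial asymptotically.

p(n) grows faster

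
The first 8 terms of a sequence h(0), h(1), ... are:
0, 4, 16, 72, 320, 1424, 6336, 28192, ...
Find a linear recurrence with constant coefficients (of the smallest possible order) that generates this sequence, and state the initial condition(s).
Look for the lowest-order linear relation among consecutive terms.
Observation: h(n) - 4·h(n-1) - (2)·h(n-2) = 0 holds for the shown terms, and no order-1 relation h(n) = α·h(n-1) + β fits.
Check at n=3: 4·16 + (2)·4 = 72. ✓

h(n) = 4h(n-1) + 2h(n-2), h(0) = 0, h(1) = 4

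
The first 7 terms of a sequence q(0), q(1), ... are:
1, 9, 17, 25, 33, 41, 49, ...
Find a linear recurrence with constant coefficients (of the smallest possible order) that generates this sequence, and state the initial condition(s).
Look for the lowest-order linear relation among consecutive terms.
Observation: consecutive differences are constant (= 8).
Check at n=2: 1·9 + 8 = 17. ✓

q(n) = q(n-1) + 8, q(0) = 1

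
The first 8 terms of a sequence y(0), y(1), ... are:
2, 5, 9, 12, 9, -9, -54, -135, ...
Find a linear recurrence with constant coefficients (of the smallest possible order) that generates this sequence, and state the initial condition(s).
Look for the lowest-order linear relation among consecutive terms.
Observation: y(n) - 3·y(n-1) - (-3)·y(n-2) = 0 holds for the shown terms, and no order-1 relation y(n) = α·y(n-1) + β fits.
Check at n=3: 3·9 + (-3)·5 = 12. ✓

y(n) = 3y(n-1) - 3y(n-2), y(0) = 2, y(1) = 5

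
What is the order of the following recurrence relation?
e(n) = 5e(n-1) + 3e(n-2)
The order is the largest lag k for which e(n-k) appears. Here the deepest term is e(n-2), so the order is 2.

Order 2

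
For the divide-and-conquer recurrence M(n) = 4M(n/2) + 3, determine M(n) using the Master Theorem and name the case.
Master Theorem template: M(n) = a·M(n/b) + f(n).
Here: a=4, b=2, f(n)=3
Compute log_b(a) = log_2(4) = 2.
f(n) = 3 = O(n^(2-ε)) with ε = 2. Case 1: M(n) = Θ(n^log_b(a)) = Θ(n^2).

Case 1: M(n) = Θ(n^2)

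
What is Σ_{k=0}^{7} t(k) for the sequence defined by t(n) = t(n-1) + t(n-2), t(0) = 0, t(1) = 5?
Computing the sequence terms: 0, 5, 5, 10, 15, 25, 40, 65
Adding these values together:

165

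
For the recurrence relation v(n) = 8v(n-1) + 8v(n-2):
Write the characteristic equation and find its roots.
Substitute v(n) = rⁿ and divide through by rⁿ⁻²: r² - 8r - 8 = 0
Discriminant: 8² + 4·8 = 96, not a perfect square, so by the quadratic formula r = (8 ± √96)/2.
General solution: v(n) = A·r₁ⁿ + B·r₂ⁿ where r₁,r₂ = (8 ± √96)/2

Characteristic: r² - 8r - 8 = 0, Roots: r = (8 ± √96)/2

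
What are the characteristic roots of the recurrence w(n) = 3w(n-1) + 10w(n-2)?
Substitute w(n) = rⁿ and divide through by rⁿ⁻²: r² - 3r - 10 = 0
Factor: (r - 5)(r + 2) = 0, so r = 5, -2.
General solution: w(n) = A·5ⁿ + B·(-2)ⁿ

Characteristic: r² - 3r - 10 = 0, Roots: r = 5, -2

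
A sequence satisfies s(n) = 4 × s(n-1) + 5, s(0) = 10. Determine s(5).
Computing step by step:
s(0) = 10
s(1) = 4 × 10 + 5 = 45
s(2) = 4 × 45 + 5 = 185
s(3) = 4 × 185 + 5 = 745
s(4) = 4 × 745 + 5 = 2985
s(5) = 4 × 2985 + 5 = 11945

11945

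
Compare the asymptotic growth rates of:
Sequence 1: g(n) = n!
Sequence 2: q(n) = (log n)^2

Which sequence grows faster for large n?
Comparing growth rates:
Growth-rate hierarchy: log n ≺ any polynomial ≺ any exponential cⁿ (c>1) ≺ n! ≺ nⁿ.
factorial dominates polylogarithmic (log n)^2 asymptotically.

g(n) grows faster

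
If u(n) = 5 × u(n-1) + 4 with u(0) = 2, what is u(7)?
Computing step by step:
u(0) = 2
u(1) = 5 × 2 + 4 = 14
u(2) = 5 × 14 + 4 = 74
u(3) = 5 × 74 + 4 = 374
u(4) = 5 × 374 + 4 = 1874
u(5) = 5 × 1874 + 4 = 9374
u(6) = 5 × 9374 + 4 = 46874
u(7) = 5 × 46874 + 4 = 234374

234374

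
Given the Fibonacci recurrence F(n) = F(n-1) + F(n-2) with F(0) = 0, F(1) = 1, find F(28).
Computing the sequence terms:
0, 1, 1, 2, 3, 5, 8, 13, 21, 34, 55, 89, 144, 233, 377, 610, 987, 1597, 2584, 4181, 6765, 10946, 17711, 28657, 46368, 75025, 121393, 196418, 317811

317811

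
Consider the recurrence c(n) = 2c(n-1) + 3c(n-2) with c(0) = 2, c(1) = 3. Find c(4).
Computing the sequence terms:
2, 3, 12, 33, 102

102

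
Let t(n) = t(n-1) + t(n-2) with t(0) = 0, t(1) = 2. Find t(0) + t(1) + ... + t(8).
Computing the sequence terms: 0, 2, 2, 4, 6, 10, 16, 26, 42
Adding these values together:

108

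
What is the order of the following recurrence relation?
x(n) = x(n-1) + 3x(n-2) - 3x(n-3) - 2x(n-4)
The order is the largest lag k for which x(n-k) appears. Here the deepest term is x(n-4), so the order is 4.

Order 4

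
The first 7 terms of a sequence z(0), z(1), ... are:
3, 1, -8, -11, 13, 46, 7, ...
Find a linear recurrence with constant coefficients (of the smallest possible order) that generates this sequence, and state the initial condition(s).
Look for the lowest-order linear relation among consecutive terms.
Observation: z(n) - 1·z(n-1) - (-3)·z(n-2) = 0 holds for the shown terms, and no order-1 relation z(n) = α·z(n-1) + β fits.
Check at n=3: 1·-8 + (-3)·1 = -11. ✓

z(n) = z(n-1) - 3z(n-2), z(0) = 3, z(1) = 1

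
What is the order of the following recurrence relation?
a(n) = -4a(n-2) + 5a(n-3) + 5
The order is the largest lag k for which a(n-k) appears. Here the deepest term is a(n-3) (the 5 term is non-homogeneous and does not affect the order), so the order is 3.

Order 3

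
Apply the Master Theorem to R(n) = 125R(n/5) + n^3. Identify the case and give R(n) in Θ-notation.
Master Theorem template: R(n) = a·R(n/b) + f(n).
Here: a=125, b=5, f(n)=n^3
Compute log_b(a) = log_5(125) = 3.
f(n) = n^3 = Θ(n^3). Case 2: R(n) = Θ(n^3 log n).

Case 2: R(n) = Θ(n^3 log n)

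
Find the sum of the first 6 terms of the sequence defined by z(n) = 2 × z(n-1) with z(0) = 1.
Computing the sequence terms: 1, 2, 4, 8, 16, 32
Adding these values together:

63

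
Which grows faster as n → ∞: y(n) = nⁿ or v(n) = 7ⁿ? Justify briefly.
Comparing growth rates:
Growth-rate hierarchy: log n ≺ any polynomial ≺ any exponential cⁿ (c>1) ≺ n! ≺ nⁿ.
super-exponential nⁿ dominates exponential base 7 asymptotically.

y(n) grows faster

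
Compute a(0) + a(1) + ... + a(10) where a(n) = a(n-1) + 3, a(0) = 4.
Computing the sequence terms: 4, 7, 10, 13, 16, 19, 22, 25, 28, 31, 34
Adding these values together:

209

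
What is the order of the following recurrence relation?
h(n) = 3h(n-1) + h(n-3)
The order is the largest lag k for which h(n-k) appears. Here the deepest term is h(n-3), so the order is 3.

Order 3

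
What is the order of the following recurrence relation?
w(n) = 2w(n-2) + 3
The order is the largest lag k for which w(n-k) appears. Here the deepest term is w(n-2) (the 3 term is non-homogeneous and does not affect the order), so the order is 2.

Order 2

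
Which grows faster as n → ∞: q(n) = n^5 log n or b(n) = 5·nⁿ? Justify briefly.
Comparing growth rates:
Growth-rate hierarchy: log n ≺ any polynomial ≺ any exponential cⁿ (c>1) ≺ n! ≺ nⁿ.
super-exponential nⁿ dominates polynomial degree 5 (with log factor) asymptotically.

b(n) grows faster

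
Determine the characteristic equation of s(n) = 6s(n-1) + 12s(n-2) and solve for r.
Substitute s(n) = rⁿ and divide through by rⁿ⁻²: r² - 6r - 12 = 0
Discriminant: 6² + 4·12 = 84, not a perfect square, so by the quadratic formula r = (6 ± √84)/2.
General solution: s(n) = A·r₁ⁿ + B·r₂ⁿ where r₁,r₂ = (6 ± √84)/2

Characteristic: r² - 6r - 12 = 0, Roots: r = (6 ± √84)/2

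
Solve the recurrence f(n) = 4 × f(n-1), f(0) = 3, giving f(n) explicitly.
Recurrence: f(n) = 4 × f(n-1), initial: f(0) = 3.
Each term is 4 times the previous, so this is geometric with ratio 4. After n steps: f(n) = f(0)·4ⁿ = 3·4ⁿ.

f(n) = 3·4ⁿ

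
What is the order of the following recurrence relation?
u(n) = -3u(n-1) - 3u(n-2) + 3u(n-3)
The order is the largest lag k for which u(n-k) appears. Here the deepest term is u(n-3), so the order is 3.

Order 3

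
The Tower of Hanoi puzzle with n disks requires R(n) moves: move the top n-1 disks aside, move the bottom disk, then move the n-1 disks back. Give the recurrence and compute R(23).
Moving n disks = move the top n-1 disks aside (R(n-1) moves) + move the largest disk (1 move) + move the n-1 disks back on top (R(n-1) moves), so R(n) = 2R(n-1) + 1, with R(1) = 1 (a single disk takes one move).
First terms: 1, 3, 7, 15, 31, 63, … — each is one less than a power of 2. Indeed R(n) + 1 = 2(R(n-1) + 1) with R(1) + 1 = 2, so R(n) + 1 = 2ⁿ and R(n) = 2ⁿ - 1.
Hence R(23) = 2^23 - 1 = 8388608 - 1 = 8388607.

R(n) = 2R(n-1) + 1, R(1) = 1; R(23) = 8388607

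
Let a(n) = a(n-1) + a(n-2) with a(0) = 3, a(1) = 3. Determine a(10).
Computing the sequence terms:
3, 3, 6, 9, 15, 24, 39, 63, 102, 165, 267

267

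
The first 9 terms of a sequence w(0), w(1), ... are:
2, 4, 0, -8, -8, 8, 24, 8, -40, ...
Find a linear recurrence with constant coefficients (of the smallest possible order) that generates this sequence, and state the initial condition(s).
Look for the lowest-order linear relation among consecutive terms.
Observation: w(n) - 1·w(n-1) - (-2)·w(n-2) = 0 holds for the shown terms, and no order-1 relation w(n) = α·w(n-1) + β fits.
Check at n=3: 1·0 + (-2)·4 = -8. ✓

w(n) = w(n-1) - 2w(n-2), w(0) = 2, w(1) = 4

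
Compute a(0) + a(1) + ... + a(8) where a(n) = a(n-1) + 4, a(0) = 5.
Computing the sequence terms: 5, 9, 13, 17, 21, 25, 29, 33, 37
Adding these values together:

189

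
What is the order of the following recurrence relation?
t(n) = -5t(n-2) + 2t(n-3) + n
The order is the largest lag k for which t(n-k) appears. Here the deepest term is t(n-3) (the n term is non-homogeneous and does not affect the order), so the order is 3.

Order 3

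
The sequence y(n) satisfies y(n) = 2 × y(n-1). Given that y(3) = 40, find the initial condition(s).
In general y(n) = 2ⁿ · y(0). At n = 3: y(0) = y(3) / 2^3 = 40 / 8 = 5.

y(0) = 5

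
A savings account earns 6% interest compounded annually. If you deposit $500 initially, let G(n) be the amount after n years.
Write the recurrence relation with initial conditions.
Each year the balance grows by 6%, i.e. is multiplied by 1 + 6/100 = 1.06, so G(n) = 1.06 × G(n-1). The initial deposit gives G(0) = 500.
Unrolling gives the closed form G(n) = 500 × (1.06)ⁿ.

G(n) = 1.06 × G(n-1), G(0) = 500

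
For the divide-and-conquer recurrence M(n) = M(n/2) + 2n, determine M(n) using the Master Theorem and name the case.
Master Theorem template: M(n) = a·M(n/b) + f(n).
Here: a=1, b=2, f(n)=2n
Compute log_b(a) = log_2(1) = 0.
f(n) = 2n = Ω(n^(0+ε)) with ε = 1, and the regularity condition holds (a·f(n/b) = (a/b^1)·f(n) with a/b^1 = 2^-1 < 1). Case 3: M(n) = Θ(f(n)) = Θ(n).

Case 3: M(n) = Θ(n)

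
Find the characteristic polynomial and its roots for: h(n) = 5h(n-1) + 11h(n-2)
Substitute h(n) = rⁿ and divide through by rⁿ⁻²: r² - 5r - 11 = 0
Discriminant: 5² + 4·11 = 69, not a perfect square, so by the quadratic formula r = (5 ± √69)/2.
General solution: h(n) = A·r₁ⁿ + B·r₂ⁿ where r₁,r₂ = (5 ± √69)/2

Characteristic: r² - 5r - 11 = 0, Roots: r = (5 ± √69)/2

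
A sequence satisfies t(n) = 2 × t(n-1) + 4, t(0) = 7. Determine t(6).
Computing step by step:
t(0) = 7
t(1) = 2 × 7 + 4 = 18
t(2) = 2 × 18 + 4 = 40
t(3) = 2 × 40 + 4 = 84
t(4) = 2 × 84 + 4 = 172
t(5) = 2 × 172 + 4 = 348
t(6) = 2 × 348 + 4 = 700

700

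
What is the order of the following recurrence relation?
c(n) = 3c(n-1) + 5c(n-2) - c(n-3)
The order is the largest lag k for which c(n-k) appears. Here the deepest term is c(n-3), so the order is 3.

Order 3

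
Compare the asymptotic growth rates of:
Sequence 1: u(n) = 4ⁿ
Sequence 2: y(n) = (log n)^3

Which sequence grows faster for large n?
Comparing growth rates:
Growth-rate hierarchy: log n ≺ any polynomial ≺ any exponential cⁿ (c>1) ≺ n! ≺ nⁿ.
exponential base 4 dominates polylogarithmic (log n)^3 asymptotically.

u(n) grows faster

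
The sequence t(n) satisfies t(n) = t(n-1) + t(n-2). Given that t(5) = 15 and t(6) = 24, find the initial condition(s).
Work backwards using t(k) = t(k+2) - t(k+1):
t(4) = t(6) - t(5) = 24 - 15 = 9
t(3) = t(5) - t(4) = 15 - 9 = 6
t(2) = t(4) - t(3) = 9 - 6 = 3
t(1) = t(3) - t(2) = 6 - 3 = 3
t(0) = t(2) - t(1) = 3 - 3 = 0

t(0) = 0, t(1) = 3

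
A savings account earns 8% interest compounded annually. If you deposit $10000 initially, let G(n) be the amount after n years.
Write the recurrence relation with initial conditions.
Each year the balance grows by 8%, i.e. is multiplied by 1 + 8/100 = 1.08, so G(n) = 1.08 × G(n-1). The initial deposit gives G(0) = 10000.
Unrolling gives the closed form G(n) = 10000 × (1.08)ⁿ.

G(n) = 1.08 × G(n-1), G(0) = 10000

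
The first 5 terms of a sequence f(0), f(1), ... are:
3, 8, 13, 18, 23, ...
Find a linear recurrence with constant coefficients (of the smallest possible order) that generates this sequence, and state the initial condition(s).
Look for the lowest-order linear relation among consecutive terms.
Observation: consecutive differences are constant (= 5).
Check at n=2: 1·8 + 5 = 13. ✓

f(n) = f(n-1) + 5, f(0) = 3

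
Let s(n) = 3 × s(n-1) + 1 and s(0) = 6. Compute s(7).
Computing step by step:
s(0) = 6
s(1) = 3 × 6 + 1 = 19
s(2) = 3 × 19 + 1 = 58
s(3) = 3 × 58 + 1 = 175
s(4) = 3 × 175 + 1 = 526
s(5) = 3 × 526 + 1 = 1579
s(6) = 3 × 1579 + 1 = 4738
s(7) = 3 × 4738 + 1 = 14215

14215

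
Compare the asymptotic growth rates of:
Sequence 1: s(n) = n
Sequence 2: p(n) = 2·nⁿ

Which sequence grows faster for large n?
Comparing growth rates:
Growth-rate hierarchy: log n ≺ any polynomial ≺ any exponential cⁿ (c>1) ≺ n! ≺ nⁿ.
super-exponential nⁿ dominates polynomial degree 1 asymptotically.

p(n) grows faster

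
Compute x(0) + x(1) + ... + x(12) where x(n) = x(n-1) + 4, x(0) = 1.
Computing the sequence terms: 1, 5, 9, 13, 17, 21, 25, 29, 33, 37, 41, 45, 49
Adding these values together:

325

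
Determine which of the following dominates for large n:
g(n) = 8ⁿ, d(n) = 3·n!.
Comparing growth rates:
Growth-rate hierarchy: log n ≺ any polynomial ≺ any exponential cⁿ (c>1) ≺ n! ≺ nⁿ.
factorial dominates exponential base 8 asymptotically.

d(n) grows faster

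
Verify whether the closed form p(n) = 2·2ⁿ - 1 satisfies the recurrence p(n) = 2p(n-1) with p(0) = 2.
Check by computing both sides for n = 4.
From the recurrence with p(0) = 2:
  p(0) = 2, p(1) = 4, p(2) = 8, p(3) = 16, p(4) = 32
  so the recurrence gives p(4) = 32.
From the proposed closed form p(n) = 2·2ⁿ - 1:
  p(4) = 31.
The recurrence gives 32 but the closed form gives 31, so the closed form does not satisfy the recurrence.

No, the closed form is incorrect.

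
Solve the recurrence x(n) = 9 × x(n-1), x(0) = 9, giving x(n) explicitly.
Recurrence: x(n) = 9 × x(n-1), initial: x(0) = 9.
Each term is 9 times the previous, so this is geometric with ratio 9. After n steps: x(n) = x(0)·9ⁿ = 9·9ⁿ.

x(n) = 9·9ⁿ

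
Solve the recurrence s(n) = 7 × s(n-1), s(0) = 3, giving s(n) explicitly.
Recurrence: s(n) = 7 × s(n-1), initial: s(0) = 3.
Each term is 7 times the previous, so this is geometric with ratio 7. After n steps: s(n) = s(0)·7ⁿ = 3·7ⁿ.

s(n) = 3·7ⁿ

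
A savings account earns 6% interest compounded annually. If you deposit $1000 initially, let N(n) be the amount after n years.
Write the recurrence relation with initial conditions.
Each year the balance grows by 6%, i.e. is multiplied by 1 + 6/100 = 1.06, so N(n) = 1.06 × N(n-1). The initial deposit gives N(0) = 1000.
Unrolling gives the closed form N(n) = 1000 × (1.06)ⁿ.

N(n) = 1.06 × N(n-1), N(0) = 1000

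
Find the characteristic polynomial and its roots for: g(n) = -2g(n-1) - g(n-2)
Substitute g(n) = rⁿ and divide through by rⁿ⁻²: r² + 2r + 1 = 0
Factor: (r + 1)² = 0, so r = -1 (double root).
General solution: g(n) = (A + Bn)·(-1)ⁿ

Characteristic: r² + 2r + 1 = 0, Roots: r = -1 (double root)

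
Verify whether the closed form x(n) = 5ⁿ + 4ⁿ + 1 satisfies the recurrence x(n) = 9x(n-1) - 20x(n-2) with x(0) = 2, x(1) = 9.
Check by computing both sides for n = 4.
From the recurrence with x(0) = 2, x(1) = 9:
  x(0) = 2, x(1) = 9, x(2) = 41, x(3) = 189, x(4) = 881
  so the recurrence gives x(4) = 881.
From the proposed closed form x(n) = 5ⁿ + 4ⁿ + 1:
  x(4) = 882.
The recurrence gives 881 but the closed form gives 882, so the closed form does not satisfy the recurrence.

No, the closed form is incorrect.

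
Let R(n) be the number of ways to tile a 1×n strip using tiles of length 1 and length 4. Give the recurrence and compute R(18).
Condition on the last tile: it has length 1 (leaving a 1×(n-1) strip) or length 4 (leaving a 1×(n-4) strip), so R(n) = R(n-1) + R(n-4) (order-4 linear recurrence).
For 0 ≤ i < 4 only unit tiles fit, so R(i) = 1.
Iterating the recurrence: R(4) = 2, R(5) = 3, R(6) = 4, R(7) = 5, R(8) = 7, R(9) = 10, R(10) = 14, R(11) = 19, R(12) = 26, R(13) = 36, R(14) = 50, R(15) = 69, R(16) = 95, R(17) = 131, R(18) = 181.

R(n) = R(n-1) + R(n-4), with R(i) = 1 for 0 ≤ i < 4; R(18) = 181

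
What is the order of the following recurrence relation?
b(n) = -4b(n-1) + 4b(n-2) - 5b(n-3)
The order is the largest lag k for which b(n-k) appears. Here the deepest term is b(n-3), so the order is 3.

Order 3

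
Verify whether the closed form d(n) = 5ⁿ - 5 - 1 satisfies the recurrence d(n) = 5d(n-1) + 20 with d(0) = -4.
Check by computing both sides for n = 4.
From the recurrence with d(0) = -4:
  d(0) = -4, d(1) = 0, d(2) = 20, d(3) = 120, d(4) = 620
  so the recurrence gives d(4) = 620.
From the proposed closed form d(n) = 5ⁿ - 5 - 1:
  d(4) = 619.
The recurrence gives 620 but the closed form gives 619, so the closed form does not satisfy the recurrence.

No, the closed form is incorrect.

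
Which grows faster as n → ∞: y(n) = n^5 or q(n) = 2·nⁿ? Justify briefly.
Comparing growth rates:
Growth-rate hierarchy: log n ≺ any polynomial ≺ any exponential cⁿ (c>1) ≺ n! ≺ nⁿ.
super-exponential nⁿ dominates polynomial degree 5 asymptotically.

q(n) grows faster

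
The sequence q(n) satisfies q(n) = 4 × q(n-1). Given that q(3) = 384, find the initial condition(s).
In general q(n) = 4ⁿ · q(0). At n = 3: q(0) = q(3) / 4^3 = 384 / 64 = 6.

q(0) = 6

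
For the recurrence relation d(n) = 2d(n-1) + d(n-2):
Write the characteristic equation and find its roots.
Substitute d(n) = rⁿ and divide through by rⁿ⁻²: r² - 2r - 1 = 0
Discriminant: 2² + 4·1 = 8, not a perfect square, so by the quadratic formula r = (2 ± √8)/2.
General solution: d(n) = A·r₁ⁿ + B·r₂ⁿ where r₁,r₂ = (2 ± √8)/2

Characteristic: r² - 2r - 1 = 0, Roots: r = (2 ± √8)/2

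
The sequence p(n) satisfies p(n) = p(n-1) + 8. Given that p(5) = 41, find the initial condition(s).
p(5) = p(0) + 5·8, so p(0) = 41 - 40 = 1.

p(0) = 1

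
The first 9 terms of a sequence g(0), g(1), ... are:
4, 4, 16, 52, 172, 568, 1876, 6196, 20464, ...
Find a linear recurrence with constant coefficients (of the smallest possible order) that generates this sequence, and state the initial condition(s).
Look for the lowest-order linear relation among consecutive terms.
Observation: g(n) - 3·g(n-1) - (1)·g(n-2) = 0 holds for the shown terms, and no order-1 relation g(n) = α·g(n-1) + β fits.
Check at n=3: 3·16 + (1)·4 = 52. ✓

g(n) = 3g(n-1) + g(n-2), g(0) = 4, g(1) = 4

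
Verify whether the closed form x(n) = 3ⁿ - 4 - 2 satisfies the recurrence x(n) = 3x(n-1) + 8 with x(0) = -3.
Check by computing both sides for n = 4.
From the recurrence with x(0) = -3:
  x(0) = -3, x(1) = -1, x(2) = 5, x(3) = 23, x(4) = 77
  so the recurrence gives x(4) = 77.
From the proposed closed form x(n) = 3ⁿ - 4 - 2:
  x(4) = 75.
The recurrence gives 77 but the closed form gives 75, so the closed form does not satisfy the recurrence.

No, the closed form is incorrect.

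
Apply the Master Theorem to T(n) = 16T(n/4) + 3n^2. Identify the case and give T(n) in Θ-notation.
Master Theorem template: T(n) = a·T(n/b) + f(n).
Here: a=16, b=4, f(n)=3n^2
Compute log_b(a) = log_4(16) = 2.
f(n) = 3n^2 = Θ(n^2). Case 2: T(n) = Θ(n^2 log n).

Case 2: T(n) = Θ(n^2 log n)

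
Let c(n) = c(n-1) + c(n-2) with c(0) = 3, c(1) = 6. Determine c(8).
Computing the sequence terms:
3, 6, 9, 15, 24, 39, 63, 102, 165

165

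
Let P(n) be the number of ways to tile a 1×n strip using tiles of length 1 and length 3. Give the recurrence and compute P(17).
Condition on the last tile: it has length 1 (leaving a 1×(n-1) strip) or length 3 (leaving a 1×(n-3) strip), so P(n) = P(n-1) + P(n-3) (order-3 linear recurrence).
For 0 ≤ i < 3 only unit tiles fit, so P(i) = 1.
Iterating the recurrence: P(3) = 2, P(4) = 3, P(5) = 4, P(6) = 6, P(7) = 9, P(8) = 13, P(9) = 19, P(10) = 28, P(11) = 41, P(12) = 60, P(13) = 88, P(14) = 129, P(15) = 189, P(16) = 277, P(17) = 406.

P(n) = P(n-1) + P(n-3), with P(i) = 1 for 0 ≤ i < 3; P(17) = 406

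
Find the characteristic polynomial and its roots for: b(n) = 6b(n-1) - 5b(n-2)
Substitute b(n) = rⁿ and divide through by rⁿ⁻²: r² - 6r + 5 = 0
Factor: (r - 1)(r - 5) = 0, so r = 1, 5.
General solution: b(n) = A·1ⁿ + B·5ⁿ

Characteristic: r² - 6r + 5 = 0, Roots: r = 1, 5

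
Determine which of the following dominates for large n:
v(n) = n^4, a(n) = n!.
Comparing growth rates:
Growth-rate hierarchy: log n ≺ any polynomial ≺ any exponential cⁿ (c>1) ≺ n! ≺ nⁿ.
factorial dominates polynomial degree 4 asymptotically.

a(n) grows faster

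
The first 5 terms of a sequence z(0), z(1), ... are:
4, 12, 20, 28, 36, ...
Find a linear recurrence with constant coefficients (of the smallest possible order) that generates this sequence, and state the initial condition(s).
Look for the lowest-order linear relation among consecutive terms.
Observation: consecutive differences are constant (= 8).
Check at n=2: 1·12 + 8 = 20. ✓

z(n) = z(n-1) + 8, z(0) = 4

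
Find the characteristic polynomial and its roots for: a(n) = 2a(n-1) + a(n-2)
Substitute a(n) = rⁿ and divide through by rⁿ⁻²: r² - 2r - 1 = 0
Discriminant: 2² + 4·1 = 8, not a perfect square, so by the quadratic formula r = (2 ± √8)/2.
General solution: a(n) = A·r₁ⁿ + B·r₂ⁿ where r₁,r₂ = (2 ± √8)/2

Characteristic: r² - 2r - 1 = 0, Roots: r = (2 ± √8)/2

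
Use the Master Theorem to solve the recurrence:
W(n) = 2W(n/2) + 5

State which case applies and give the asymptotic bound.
Master Theorem template: W(n) = a·W(n/b) + f(n).
Here: a=2, b=2, f(n)=5
Compute log_b(a) = log_2(2) = 1.
f(n) = 5 = O(n^(1-ε)) with ε = 1. Case 1: W(n) = Θ(n^log_b(a)) = Θ(n).

Case 1: W(n) = Θ(n)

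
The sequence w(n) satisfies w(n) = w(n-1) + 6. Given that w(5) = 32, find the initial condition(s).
w(5) = w(0) + 5·6, so w(0) = 32 - 30 = 2.

w(0) = 2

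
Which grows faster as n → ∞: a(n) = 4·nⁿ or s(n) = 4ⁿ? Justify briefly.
Comparing growth rates:
Growth-rate hierarchy: log n ≺ any polynomial ≺ any exponential cⁿ (c>1) ≺ n! ≺ nⁿ.
super-exponential nⁿ dominates exponential base 4 asymptotically.

a(n) grows faster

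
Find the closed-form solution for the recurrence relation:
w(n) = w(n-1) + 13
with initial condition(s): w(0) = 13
Recurrence: w(n) = w(n-1) + 13, initial: w(0) = 13.
Each step adds 13, so w(n) = w(0) + 13n = 13n + 13.

w(n) = 13n + 13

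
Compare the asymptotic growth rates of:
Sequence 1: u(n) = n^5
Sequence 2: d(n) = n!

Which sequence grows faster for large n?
Comparing growth rates:
Growth-rate hierarchy: log n ≺ any polynomial ≺ any exponential cⁿ (c>1) ≺ n! ≺ nⁿ.
factorial dominates polynomial degree 5 asymptotically.

d(n) grows faster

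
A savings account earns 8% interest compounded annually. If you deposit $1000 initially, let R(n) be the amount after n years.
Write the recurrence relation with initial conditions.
Each year the balance grows by 8%, i.e. is multiplied by 1 + 8/100 = 1.08, so R(n) = 1.08 × R(n-1). The initial deposit gives R(0) = 1000.
Unrolling gives the closed form R(n) = 1000 × (1.08)ⁿ.

R(n) = 1.08 × R(n-1), R(0) = 1000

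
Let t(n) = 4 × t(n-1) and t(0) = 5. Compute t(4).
Computing step by step:
t(0) = 5
t(1) = 4 × 5 = 20
t(2) = 4 × 20 = 80
t(3) = 4 × 80 = 320
t(4) = 4 × 320 = 1280

1280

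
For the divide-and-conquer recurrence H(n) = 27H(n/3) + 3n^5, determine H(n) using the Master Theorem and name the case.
Master Theorem template: H(n) = a·H(n/b) + f(n).
Here: a=27, b=3, f(n)=3n^5
Compute log_b(a) = log_3(27) = 3.
f(n) = 3n^5 = Ω(n^(3+ε)) with ε = 2, and the regularity condition holds (a·f(n/b) = (a/b^5)·f(n) with a/b^5 = 3^-2 < 1). Case 3: H(n) = Θ(f(n)) = Θ(n^5).

Case 3: H(n) = Θ(n^5)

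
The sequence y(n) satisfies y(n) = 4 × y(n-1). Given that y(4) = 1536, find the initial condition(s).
In general y(n) = 4ⁿ · y(0). At n = 4: y(0) = y(4) / 4^4 = 1536 / 256 = 6.

y(0) = 6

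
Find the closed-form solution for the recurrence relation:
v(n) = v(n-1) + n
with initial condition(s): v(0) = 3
Recurrence: v(n) = v(n-1) + n, initial: v(0) = 3.
Telescoping: v(n) = v(0) + Σᵢ₌₁ⁿ i = 3 + n(n+1)/2.

v(n) = n(n+1)/2 + 3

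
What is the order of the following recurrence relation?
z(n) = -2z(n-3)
The order is the largest lag k for which z(n-k) appears. Here the deepest term is z(n-3), so the order is 3.

Order 3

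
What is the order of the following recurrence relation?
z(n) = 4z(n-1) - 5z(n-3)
The order is the largest lag k for which z(n-k) appears. Here the deepest term is z(n-3), so the order is 3.

Order 3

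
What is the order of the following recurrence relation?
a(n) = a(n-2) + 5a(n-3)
The order is the largest lag k for which a(n-k) appears. Here the deepest term is a(n-3), so the order is 3.

Order 3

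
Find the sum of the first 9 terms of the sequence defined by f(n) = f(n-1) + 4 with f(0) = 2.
Computing the sequence terms: 2, 6, 10, 14, 18, 22, 26, 30, 34
Adding these values together:

162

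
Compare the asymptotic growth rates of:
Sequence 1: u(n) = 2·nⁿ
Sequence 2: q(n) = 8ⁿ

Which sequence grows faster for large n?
Comparing growth rates:
Growth-rate hierarchy: log n ≺ any polynomial ≺ any exponential cⁿ (c>1) ≺ n! ≺ nⁿ.
super-exponential nⁿ dominates exponential base 8 asymptotically.

u(n) grows faster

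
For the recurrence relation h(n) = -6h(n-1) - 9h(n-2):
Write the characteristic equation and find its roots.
Substitute h(n) = rⁿ and divide through by rⁿ⁻²: r² + 6r + 9 = 0
Factor: (r + 3)² = 0, so r = -3 (double root).
General solution: h(n) = (A + Bn)·(-3)ⁿ

Characteristic: r² + 6r + 9 = 0, Roots: r = -3 (double root)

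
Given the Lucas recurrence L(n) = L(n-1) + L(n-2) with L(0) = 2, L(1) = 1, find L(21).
Computing the sequence terms:
2, 1, 3, 4, 7, 11, 18, 29, 47, 76, 123, 199, 322, 521, 843, 1364, 2207, 3571, 5778, 9349, 15127, 24476

24476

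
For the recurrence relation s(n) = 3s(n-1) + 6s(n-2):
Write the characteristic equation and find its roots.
Substitute s(n) = rⁿ and divide through by rⁿ⁻²: r² - 3r - 6 = 0
Discriminant: 3² + 4·6 = 33, not a perfect square, so by the quadratic formula r = (3 ± √33)/2.
General solution: s(n) = A·r₁ⁿ + B·r₂ⁿ where r₁,r₂ = (3 ± √33)/2

Characteristic: r² - 3r - 6 = 0, Roots: r = (3 ± √33)/2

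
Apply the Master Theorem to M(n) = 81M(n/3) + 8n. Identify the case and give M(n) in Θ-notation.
Master Theorem template: M(n) = a·M(n/b) + f(n).
Here: a=81, b=3, f(n)=8n
Compute log_b(a) = log_3(81) = 4.
f(n) = 8n = O(n^(4-ε)) with ε = 3. Case 1: M(n) = Θ(n^log_b(a)) = Θ(n^4).

Case 1: M(n) = Θ(n^4)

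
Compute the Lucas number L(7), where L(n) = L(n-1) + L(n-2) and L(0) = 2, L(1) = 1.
Computing the sequence terms:
2, 1, 3, 4, 7, 11, 18, 29

29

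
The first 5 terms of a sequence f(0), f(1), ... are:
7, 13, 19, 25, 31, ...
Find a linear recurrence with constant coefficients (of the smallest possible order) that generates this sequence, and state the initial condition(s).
Look for the lowest-order linear relation among consecutive terms.
Observation: consecutive differences are constant (= 6).
Check at n=2: 1·13 + 6 = 19. ✓

f(n) = f(n-1) + 6, f(0) = 7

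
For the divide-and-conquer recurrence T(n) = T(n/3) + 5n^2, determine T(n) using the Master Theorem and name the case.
Master Theorem template: T(n) = a·T(n/b) + f(n).
Here: a=1, b=3, f(n)=5n^2
Compute log_b(a) = log_3(1) = 0.
f(n) = 5n^2 = Ω(n^(0+ε)) with ε = 2, and the regularity condition holds (a·f(n/b) = (a/b^2)·f(n) with a/b^2 = 3^-2 < 1). Case 3: T(n) = Θ(f(n)) = Θ(n^2).

Case 3: T(n) = Θ(n^2)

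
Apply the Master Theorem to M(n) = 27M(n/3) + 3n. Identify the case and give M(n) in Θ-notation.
Master Theorem template: M(n) = a·M(n/b) + f(n).
Here: a=27, b=3, f(n)=3n
Compute log_b(a) = log_3(27) = 3.
f(n) = 3n = O(n^(3-ε)) with ε = 2. Case 1: M(n) = Θ(n^log_b(a)) = Θ(n^3).

Case 1: M(n) = Θ(n^3)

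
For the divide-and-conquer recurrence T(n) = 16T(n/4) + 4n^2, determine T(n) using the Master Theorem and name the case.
Master Theorem template: T(n) = a·T(n/b) + f(n).
Here: a=16, b=4, f(n)=4n^2
Compute log_b(a) = log_4(16) = 2.
f(n) = 4n^2 = Θ(n^2). Case 2: T(n) = Θ(n^2 log n).

Case 2: T(n) = Θ(n^2 log n)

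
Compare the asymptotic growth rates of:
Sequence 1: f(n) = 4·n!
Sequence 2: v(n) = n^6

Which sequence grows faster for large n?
Comparing growth rates:
Growth-rate hierarchy: log n ≺ any polynomial ≺ any exponential cⁿ (c>1) ≺ n! ≺ nⁿ.
factorial dominates polynomial degree 6 asymptotically.

f(n) grows faster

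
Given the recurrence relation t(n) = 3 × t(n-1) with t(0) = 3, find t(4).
Computing step by step:
t(0) = 3
t(1) = 3 × 3 = 9
t(2) = 3 × 9 = 27
t(3) = 3 × 27 = 81
t(4) = 3 × 81 = 243

243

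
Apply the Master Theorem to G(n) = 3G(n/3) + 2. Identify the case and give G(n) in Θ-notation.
Master Theorem template: G(n) = a·G(n/b) + f(n).
Here: a=3, b=3, f(n)=2
Compute log_b(a) = log_3(3) = 1.
f(n) = 2 = O(n^(1-ε)) with ε = 1. Case 1: G(n) = Θ(n^log_b(a)) = Θ(n).

Case 1: G(n) = Θ(n)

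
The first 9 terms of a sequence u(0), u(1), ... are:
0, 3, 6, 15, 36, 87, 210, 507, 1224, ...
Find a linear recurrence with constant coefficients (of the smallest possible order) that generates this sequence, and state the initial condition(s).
Look for the lowest-order linear relation among consecutive terms.
Observation: u(n) - 2·u(n-1) - (1)·u(n-2) = 0 holds for the shown terms, and no order-1 relation u(n) = α·u(n-1) + β fits.
Check at n=3: 2·6 + (1)·3 = 15. ✓

u(n) = 2u(n-1) + u(n-2), u(0) = 0, u(1) = 3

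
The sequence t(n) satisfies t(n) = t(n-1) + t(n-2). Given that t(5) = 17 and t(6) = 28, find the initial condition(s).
Work backwards using t(k) = t(k+2) - t(k+1):
t(4) = t(6) - t(5) = 28 - 17 = 11
t(3) = t(5) - t(4) = 17 - 11 = 6
t(2) = t(4) - t(3) = 11 - 6 = 5
t(1) = t(3) - t(2) = 6 - 5 = 1
t(0) = t(2) - t(1) = 5 - 1 = 4

t(0) = 4, t(1) = 1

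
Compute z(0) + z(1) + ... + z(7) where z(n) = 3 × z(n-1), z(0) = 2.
Computing the sequence terms: 2, 6, 18, 54, 162, 486, 1458, 4374
Adding these values together:

6560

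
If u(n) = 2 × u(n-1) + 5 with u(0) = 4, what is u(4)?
Computing step by step:
u(0) = 4
u(1) = 2 × 4 + 5 = 13
u(2) = 2 × 13 + 5 = 31
u(3) = 2 × 31 + 5 = 67
u(4) = 2 × 67 + 5 = 139

139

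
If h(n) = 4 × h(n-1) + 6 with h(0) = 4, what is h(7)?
Computing step by step:
h(0) = 4
h(1) = 4 × 4 + 6 = 22
h(2) = 4 × 22 + 6 = 94
h(3) = 4 × 94 + 6 = 382
h(4) = 4 × 382 + 6 = 1534
h(5) = 4 × 1534 + 6 = 6142
h(6) = 4 × 6142 + 6 = 24574
h(7) = 4 × 24574 + 6 = 98302

98302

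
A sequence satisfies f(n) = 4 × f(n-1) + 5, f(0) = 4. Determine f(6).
Computing step by step:
f(0) = 4
f(1) = 4 × 4 + 5 = 21
f(2) = 4 × 21 + 5 = 89
f(3) = 4 × 89 + 5 = 361
f(4) = 4 × 361 + 5 = 1449
f(5) = 4 × 1449 + 5 = 5801
f(6) = 4 × 5801 + 5 = 23209

23209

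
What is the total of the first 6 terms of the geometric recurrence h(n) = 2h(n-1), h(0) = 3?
Computing the sequence terms: 3, 6, 12, 24, 48, 96
Adding these values together:

189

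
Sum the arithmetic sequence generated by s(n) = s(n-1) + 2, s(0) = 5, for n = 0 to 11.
Computing the sequence terms: 5, 7, 9, 11, 13, 15, 17, 19, 21, 23, 25, 27
Adding these values together:

192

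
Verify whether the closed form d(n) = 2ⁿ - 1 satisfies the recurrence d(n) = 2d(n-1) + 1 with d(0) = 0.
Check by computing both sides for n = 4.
From the recurrence with d(0) = 0:
  d(0) = 0, d(1) = 1, d(2) = 3, d(3) = 7, d(4) = 15
  so the recurrence gives d(4) = 15.
From the proposed closed form d(n) = 2ⁿ - 1:
  d(4) = 15.
Both sides give 15 at n = 4, and the initial condition(s) match, so the closed form is consistent.

Yes, the closed form is correct.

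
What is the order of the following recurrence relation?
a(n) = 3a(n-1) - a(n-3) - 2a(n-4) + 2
The order is the largest lag k for which a(n-k) appears. Here the deepest term is a(n-4) (the 2 term is non-homogeneous and does not affect the order), so the order is 4.

Order 4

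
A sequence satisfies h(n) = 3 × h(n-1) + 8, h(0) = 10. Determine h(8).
Computing step by step:
h(0) = 10
h(1) = 3 × 10 + 8 = 38
h(2) = 3 × 38 + 8 = 122
h(3) = 3 × 122 + 8 = 374
h(4) = 3 × 374 + 8 = 1130
h(5) = 3 × 1130 + 8 = 3398
h(6) = 3 × 3398 + 8 = 10202
h(7) = 3 × 10202 + 8 = 30614
h(8) = 3 × 30614 + 8 = 91850

91850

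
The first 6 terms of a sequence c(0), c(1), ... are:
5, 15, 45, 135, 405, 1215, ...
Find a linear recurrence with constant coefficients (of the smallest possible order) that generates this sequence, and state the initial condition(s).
Look for the lowest-order linear relation among consecutive terms.
Observation: each term is 3× the previous.
Check at n=2: 3·15 = 45. ✓

c(n) = 3 × c(n-1), c(0) = 5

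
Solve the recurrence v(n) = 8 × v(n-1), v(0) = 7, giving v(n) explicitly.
Recurrence: v(n) = 8 × v(n-1), initial: v(0) = 7.
Each term is 8 times the previous, so this is geometric with ratio 8. After n steps: v(n) = v(0)·8ⁿ = 7·8ⁿ.

v(n) = 7·8ⁿ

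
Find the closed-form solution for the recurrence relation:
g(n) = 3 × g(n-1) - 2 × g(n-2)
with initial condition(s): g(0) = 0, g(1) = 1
Recurrence: g(n) = 3 × g(n-1) - 2 × g(n-2), initial: g(0) = 0, g(1) = 1.
Characteristic equation: r² - 3r + 2 = 0, which factors as (r - 2)(r - 1) = 0, so r = 2, 1. General solution g(n) = A·2ⁿ + B·1ⁿ. From g(0) = 0: A + B = 0. From g(1) = 1: 2A + 1B = 1. Solving gives A = 1, B = -1.

g(n) = 2ⁿ - 1ⁿ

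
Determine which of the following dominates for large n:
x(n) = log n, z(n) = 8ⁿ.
Comparing growth rates:
Growth-rate hierarchy: log n ≺ any polynomial ≺ any exponential cⁿ (c>1) ≺ n! ≺ nⁿ.
exponential base 8 dominates logarithmic asymptotically.

z(n) grows faster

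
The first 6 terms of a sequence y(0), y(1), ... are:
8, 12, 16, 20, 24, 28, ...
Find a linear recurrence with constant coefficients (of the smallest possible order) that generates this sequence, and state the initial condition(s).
Look for the lowest-order linear relation among consecutive terms.
Observation: consecutive differences are constant (= 4).
Check at n=2: 1·12 + 4 = 16. ✓

y(n) = y(n-1) + 4, y(0) = 8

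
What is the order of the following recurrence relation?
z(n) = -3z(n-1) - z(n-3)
The order is the largest lag k for which z(n-k) appears. Here the deepest term is z(n-3), so the order is 3.

Order 3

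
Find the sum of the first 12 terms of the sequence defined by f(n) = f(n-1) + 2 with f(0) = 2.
Computing the sequence terms: 2, 4, 6, 8, 10, 12, 14, 16, 18, 20, 22, 24
Adding these values together:

156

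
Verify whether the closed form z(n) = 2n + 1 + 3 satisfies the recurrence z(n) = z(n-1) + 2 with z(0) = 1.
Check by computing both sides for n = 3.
From the recurrence with z(0) = 1:
  z(0) = 1, z(1) = 3, z(2) = 5, z(3) = 7
  so the recurrence gives z(3) = 7.
From the proposed closed form z(n) = 2n + 1 + 3:
  z(3) = 10.
The recurrence gives 7 but the closed form gives 10, so the closed form does not satisfy the recurrence.

No, the closed form is incorrect.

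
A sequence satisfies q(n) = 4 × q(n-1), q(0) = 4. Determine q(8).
Computing step by step:
q(0) = 4
q(1) = 4 × 4 = 16
q(2) = 4 × 16 = 64
q(3) = 4 × 64 = 256
q(4) = 4 × 256 = 1024
q(5) = 4 × 1024 = 4096
q(6) = 4 × 4096 = 16384
q(7) = 4 × 16384 = 65536
q(8) = 4 × 65536 = 262144

262144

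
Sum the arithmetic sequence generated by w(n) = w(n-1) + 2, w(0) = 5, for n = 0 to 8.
Computing the sequence terms: 5, 7, 9, 11, 13, 15, 17, 19, 21
Adding these values together:

117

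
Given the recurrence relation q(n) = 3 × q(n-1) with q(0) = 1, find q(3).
Computing step by step:
q(0) = 1
q(1) = 3 × 1 = 3
q(2) = 3 × 3 = 9
q(3) = 3 × 9 = 27

27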